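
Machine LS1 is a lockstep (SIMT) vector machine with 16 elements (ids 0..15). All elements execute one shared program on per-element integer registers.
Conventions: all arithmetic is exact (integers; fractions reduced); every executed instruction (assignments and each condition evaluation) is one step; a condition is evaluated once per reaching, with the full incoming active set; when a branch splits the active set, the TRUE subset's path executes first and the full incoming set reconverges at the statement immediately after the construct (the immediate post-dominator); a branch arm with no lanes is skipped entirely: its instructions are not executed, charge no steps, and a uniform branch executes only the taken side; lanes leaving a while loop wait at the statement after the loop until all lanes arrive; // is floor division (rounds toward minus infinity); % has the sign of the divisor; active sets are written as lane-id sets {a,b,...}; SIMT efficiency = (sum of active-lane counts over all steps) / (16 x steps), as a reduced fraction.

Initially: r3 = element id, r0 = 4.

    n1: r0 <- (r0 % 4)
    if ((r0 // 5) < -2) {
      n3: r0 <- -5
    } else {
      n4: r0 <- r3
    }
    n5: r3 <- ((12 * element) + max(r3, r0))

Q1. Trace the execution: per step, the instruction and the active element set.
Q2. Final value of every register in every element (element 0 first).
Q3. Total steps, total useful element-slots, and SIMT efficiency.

step 0: r0 <- (r0 % 4)               {0,1,2,3,4,5,6,7,8,9,10,11,12,13,14,15}
step 1: eval ((r0 // 5) < -2)        {0,1,2,3,4,5,6,7,8,9,10,11,12,13,14,15}
step 2: r0 <- r3                     {0,1,2,3,4,5,6,7,8,9,10,11,12,13,14,15}
step 3: r3 <- ((12 * element) + max(r3, r0)) {0,1,2,3,4,5,6,7,8,9,10,11,12,13,14,15}

Answer: 4 steps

r3: 0,13,26,39,52,65,78,91,104,117,130,143,156,169,182,195
r0: 0,1,2,3,4,5,6,7,8,9,10,11,12,13,14,15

steps = 4; useful = 64; efficiency = 64/64 = 1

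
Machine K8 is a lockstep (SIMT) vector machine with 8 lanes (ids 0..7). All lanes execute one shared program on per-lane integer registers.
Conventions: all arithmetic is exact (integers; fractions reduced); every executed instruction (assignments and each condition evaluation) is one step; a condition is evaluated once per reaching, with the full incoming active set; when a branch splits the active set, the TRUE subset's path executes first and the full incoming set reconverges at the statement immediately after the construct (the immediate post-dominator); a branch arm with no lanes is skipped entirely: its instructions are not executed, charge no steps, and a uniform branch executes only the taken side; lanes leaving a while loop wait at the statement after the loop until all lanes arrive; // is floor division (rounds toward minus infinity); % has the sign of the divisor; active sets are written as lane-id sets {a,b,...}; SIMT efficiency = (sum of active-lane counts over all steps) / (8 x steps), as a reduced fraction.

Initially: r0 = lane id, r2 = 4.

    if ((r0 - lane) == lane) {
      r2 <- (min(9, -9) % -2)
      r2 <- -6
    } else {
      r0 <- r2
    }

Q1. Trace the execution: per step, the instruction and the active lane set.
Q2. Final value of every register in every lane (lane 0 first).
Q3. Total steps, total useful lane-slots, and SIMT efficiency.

step 0: eval ((r0 - lane) == lane)   {0,1,2,3,4,5,6,7}
step 1: r2 <- (min(9, -9) % -2)      {0}
step 2: r2 <- -6                     {0}
step 3: r0 <- r2                     {1,2,3,4,5,6,7}

Answer: 4 steps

r0: 0,4,4,4,4,4,4,4
r2: -6,4,4,4,4,4,4,4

steps = 4; useful = 17; efficiency = 17/32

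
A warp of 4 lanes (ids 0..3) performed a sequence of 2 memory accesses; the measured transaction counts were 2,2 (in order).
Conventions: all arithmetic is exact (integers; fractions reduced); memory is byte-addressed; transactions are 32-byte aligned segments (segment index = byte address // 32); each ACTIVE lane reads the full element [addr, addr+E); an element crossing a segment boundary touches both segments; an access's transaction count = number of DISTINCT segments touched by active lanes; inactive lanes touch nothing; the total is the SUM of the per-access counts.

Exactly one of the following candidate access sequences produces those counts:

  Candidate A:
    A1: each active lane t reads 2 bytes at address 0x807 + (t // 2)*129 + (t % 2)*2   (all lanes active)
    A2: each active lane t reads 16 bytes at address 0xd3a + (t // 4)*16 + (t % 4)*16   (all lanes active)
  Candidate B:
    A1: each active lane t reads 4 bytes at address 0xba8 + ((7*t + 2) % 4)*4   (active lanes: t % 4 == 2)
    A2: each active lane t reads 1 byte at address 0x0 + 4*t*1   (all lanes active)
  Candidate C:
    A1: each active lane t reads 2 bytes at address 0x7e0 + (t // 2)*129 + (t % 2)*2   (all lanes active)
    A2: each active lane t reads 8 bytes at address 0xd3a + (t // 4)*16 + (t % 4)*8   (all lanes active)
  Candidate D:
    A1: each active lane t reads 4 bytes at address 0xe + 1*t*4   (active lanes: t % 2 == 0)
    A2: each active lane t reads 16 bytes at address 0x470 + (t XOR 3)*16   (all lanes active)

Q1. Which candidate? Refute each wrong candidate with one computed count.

A: A2 gives 3 transactions, not 2
B: A1 gives 1 transaction, not 2
D: A1 gives 1 transaction, not 2
C: all counts match (2,2)

Answer: C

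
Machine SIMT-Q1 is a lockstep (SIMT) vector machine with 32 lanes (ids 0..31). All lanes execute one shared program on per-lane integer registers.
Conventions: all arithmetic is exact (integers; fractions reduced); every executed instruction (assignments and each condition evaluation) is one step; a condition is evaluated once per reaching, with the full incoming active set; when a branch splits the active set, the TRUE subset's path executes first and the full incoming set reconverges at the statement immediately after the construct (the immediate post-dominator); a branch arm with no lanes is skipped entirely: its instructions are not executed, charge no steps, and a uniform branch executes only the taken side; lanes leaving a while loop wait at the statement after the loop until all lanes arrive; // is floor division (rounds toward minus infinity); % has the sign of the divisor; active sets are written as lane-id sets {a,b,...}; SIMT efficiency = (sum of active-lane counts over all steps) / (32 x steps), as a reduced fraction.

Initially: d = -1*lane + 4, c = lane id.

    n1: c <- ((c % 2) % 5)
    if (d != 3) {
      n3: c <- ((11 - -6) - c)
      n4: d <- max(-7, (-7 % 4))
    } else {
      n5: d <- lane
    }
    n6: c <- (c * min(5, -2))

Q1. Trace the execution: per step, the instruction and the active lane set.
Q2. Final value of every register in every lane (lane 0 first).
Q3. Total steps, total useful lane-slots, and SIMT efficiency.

step 0: c <- ((c % 2) % 5)           {0,1,2,3,4,5,6,7,8,9,10,11,12,13,14,15,16,17,18,19,20,21,22,23,24,25,26,27,28,29,30,31}
step 1: eval (d != 3)                {0,1,2,3,4,5,6,7,8,9,10,11,12,13,14,15,16,17,18,19,20,21,22,23,24,25,26,27,28,29,30,31}
step 2: c <- ((11 - -6) - c)         {0,2,3,4,5,6,7,8,9,10,11,12,13,14,15,16,17,18,19,20,21,22,23,24,25,26,27,28,29,30,31}
step 3: d <- max(-7, (-7 % 4))       {0,2,3,4,5,6,7,8,9,10,11,12,13,14,15,16,17,18,19,20,21,22,23,24,25,26,27,28,29,30,31}
step 4: d <- lane                    {1}
step 5: c <- (c * min(5, -2))        {0,1,2,3,4,5,6,7,8,9,10,11,12,13,14,15,16,17,18,19,20,21,22,23,24,25,26,27,28,29,30,31}

Answer: 6 steps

d: 1,1,1,1,1,1,1,1,1,1,1,1,1,1,1,1,1,1,1,1,1,1,1,1,1,1,1,1,1,1,1,1
c: -34,-2,-34,-32,-34,-32,-34,-32,-34,-32,-34,-32,-34,-32,-34,-32,-34,-32,-34,-32,-34,-32,-34,-32,-34,-32,-34,-32,-34,-32,-34,-32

steps = 6; useful = 159; efficiency = 159/192 = 53/64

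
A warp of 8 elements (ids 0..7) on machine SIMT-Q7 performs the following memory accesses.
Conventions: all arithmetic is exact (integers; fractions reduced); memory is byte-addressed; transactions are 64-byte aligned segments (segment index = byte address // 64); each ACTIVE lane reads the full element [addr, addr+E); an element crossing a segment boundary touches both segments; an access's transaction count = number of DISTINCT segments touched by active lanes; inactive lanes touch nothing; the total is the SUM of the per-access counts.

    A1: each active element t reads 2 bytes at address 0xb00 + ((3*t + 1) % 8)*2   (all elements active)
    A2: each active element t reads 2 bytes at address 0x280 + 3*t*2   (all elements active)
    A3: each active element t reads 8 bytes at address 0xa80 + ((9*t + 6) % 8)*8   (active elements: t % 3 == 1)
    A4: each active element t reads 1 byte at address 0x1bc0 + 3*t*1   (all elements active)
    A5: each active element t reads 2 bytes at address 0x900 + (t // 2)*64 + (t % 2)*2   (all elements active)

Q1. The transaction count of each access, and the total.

A1: 1 transaction
A2: 1 transaction
A3: 1 transaction
A4: 1 transaction
A5: 4 transactions

Answer: 1,1,1,1,4; total 8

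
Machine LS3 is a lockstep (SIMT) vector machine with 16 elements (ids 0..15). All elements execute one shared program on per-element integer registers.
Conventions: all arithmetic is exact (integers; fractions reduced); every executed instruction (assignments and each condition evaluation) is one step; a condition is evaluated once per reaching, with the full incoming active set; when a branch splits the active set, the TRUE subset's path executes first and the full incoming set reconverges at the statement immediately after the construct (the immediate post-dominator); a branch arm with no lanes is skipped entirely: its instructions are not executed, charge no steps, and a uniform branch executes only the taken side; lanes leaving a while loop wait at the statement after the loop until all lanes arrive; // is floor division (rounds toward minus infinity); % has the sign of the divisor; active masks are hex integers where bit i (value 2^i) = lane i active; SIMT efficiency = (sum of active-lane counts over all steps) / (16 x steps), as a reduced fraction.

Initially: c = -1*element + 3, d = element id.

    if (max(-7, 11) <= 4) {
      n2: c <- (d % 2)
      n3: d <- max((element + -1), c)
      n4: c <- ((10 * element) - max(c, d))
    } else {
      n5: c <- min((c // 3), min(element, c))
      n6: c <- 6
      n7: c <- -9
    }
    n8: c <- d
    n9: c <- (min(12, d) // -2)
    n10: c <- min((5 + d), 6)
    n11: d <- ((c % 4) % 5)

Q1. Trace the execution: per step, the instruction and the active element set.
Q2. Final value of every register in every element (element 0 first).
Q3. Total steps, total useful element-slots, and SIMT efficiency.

step 0: eval (max(-7, 11) <= 4)      0xffff
step 1: c <- min((c // 3), min(element, c)) 0xffff
step 2: c <- 6                       0xffff
step 3: c <- -9                      0xffff
step 4: c <- d                       0xffff
step 5: c <- (min(12, d) // -2)      0xffff
step 6: c <- min((5 + d), 6)         0xffff
step 7: d <- ((c % 4) % 5)           0xffff

Answer: 8 steps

c: 5,6,6,6,6,6,6,6,6,6,6,6,6,6,6,6
d: 1,2,2,2,2,2,2,2,2,2,2,2,2,2,2,2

steps = 8; useful = 128; efficiency = 128/128 = 1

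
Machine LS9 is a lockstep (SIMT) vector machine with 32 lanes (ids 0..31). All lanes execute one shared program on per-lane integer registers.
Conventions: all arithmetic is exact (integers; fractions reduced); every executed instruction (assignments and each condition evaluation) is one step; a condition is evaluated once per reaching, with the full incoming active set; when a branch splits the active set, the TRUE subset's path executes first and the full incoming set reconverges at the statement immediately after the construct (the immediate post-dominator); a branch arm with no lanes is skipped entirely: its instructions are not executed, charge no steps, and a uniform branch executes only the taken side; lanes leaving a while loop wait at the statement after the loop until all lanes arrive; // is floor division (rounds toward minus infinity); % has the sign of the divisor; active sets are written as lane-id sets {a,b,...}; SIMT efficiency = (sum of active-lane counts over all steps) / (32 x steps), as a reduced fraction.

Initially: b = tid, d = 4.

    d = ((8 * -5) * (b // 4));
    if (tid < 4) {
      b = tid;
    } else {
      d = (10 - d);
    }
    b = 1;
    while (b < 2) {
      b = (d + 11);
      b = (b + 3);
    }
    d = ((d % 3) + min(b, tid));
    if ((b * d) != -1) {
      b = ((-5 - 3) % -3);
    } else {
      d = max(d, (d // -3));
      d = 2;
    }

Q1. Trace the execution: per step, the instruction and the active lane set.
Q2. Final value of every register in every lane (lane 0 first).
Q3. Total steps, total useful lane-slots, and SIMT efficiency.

step 0: d <- ((8 * -5) * (b // 4))   {0,1,2,3,4,5,6,7,8,9,10,11,12,13,14,15,16,17,18,19,20,21,22,23,24,25,26,27,28,29,30,31}
step 1: eval (tid < 4)               {0,1,2,3,4,5,6,7,8,9,10,11,12,13,14,15,16,17,18,19,20,21,22,23,24,25,26,27,28,29,30,31}
step 2: b <- tid                     {0,1,2,3}
step 3: d <- (10 - d)                {4,5,6,7,8,9,10,11,12,13,14,15,16,17,18,19,20,21,22,23,24,25,26,27,28,29,30,31}
step 4: b <- 1                       {0,1,2,3,4,5,6,7,8,9,10,11,12,13,14,15,16,17,18,19,20,21,22,23,24,25,26,27,28,29,30,31}
step 5: eval (b < 2)                 {0,1,2,3,4,5,6,7,8,9,10,11,12,13,14,15,16,17,18,19,20,21,22,23,24,25,26,27,28,29,30,31}
step 6: b <- (d + 11)                {0,1,2,3,4,5,6,7,8,9,10,11,12,13,14,15,16,17,18,19,20,21,22,23,24,25,26,27,28,29,30,31}
step 7: b <- (b + 3)                 {0,1,2,3,4,5,6,7,8,9,10,11,12,13,14,15,16,17,18,19,20,21,22,23,24,25,26,27,28,29,30,31}
step 8: eval (b < 2)                 {0,1,2,3,4,5,6,7,8,9,10,11,12,13,14,15,16,17,18,19,20,21,22,23,24,25,26,27,28,29,30,31}
step 9: d <- ((d % 3) + min(b, tid)) {0,1,2,3,4,5,6,7,8,9,10,11,12,13,14,15,16,17,18,19,20,21,22,23,24,25,26,27,28,29,30,31}
step 10: eval ((b * d) != -1)         {0,1,2,3,4,5,6,7,8,9,10,11,12,13,14,15,16,17,18,19,20,21,22,23,24,25,26,27,28,29,30,31}
step 11: b <- ((-5 - 3) % -3)         {0,1,2,3,4,5,6,7,8,9,10,11,12,13,14,15,16,17,18,19,20,21,22,23,24,25,26,27,28,29,30,31}

Answer: 12 steps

b: -2,-2,-2,-2,-2,-2,-2,-2,-2,-2,-2,-2,-2,-2,-2,-2,-2,-2,-2,-2,-2,-2,-2,-2,-2,-2,-2,-2,-2,-2,-2,-2
d: 0,1,2,3,6,7,8,9,8,9,10,11,13,14,15,16,18,19,20,21,20,21,22,23,25,26,27,28,30,31,32,33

steps = 12; useful = 352; efficiency = 352/384 = 11/12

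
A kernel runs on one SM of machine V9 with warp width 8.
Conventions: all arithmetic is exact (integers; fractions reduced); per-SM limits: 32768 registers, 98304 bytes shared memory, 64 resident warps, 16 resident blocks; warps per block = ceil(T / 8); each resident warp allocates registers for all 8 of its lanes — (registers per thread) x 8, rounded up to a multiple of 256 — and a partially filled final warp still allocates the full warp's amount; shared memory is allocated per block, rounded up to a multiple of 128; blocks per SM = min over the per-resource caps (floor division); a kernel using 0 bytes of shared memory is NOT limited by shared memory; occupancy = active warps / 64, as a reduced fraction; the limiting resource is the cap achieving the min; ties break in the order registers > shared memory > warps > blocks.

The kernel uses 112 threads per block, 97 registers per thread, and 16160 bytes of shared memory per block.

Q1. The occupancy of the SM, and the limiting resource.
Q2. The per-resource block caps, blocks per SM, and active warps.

Answer: occupancy 7/16, limited by registers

registers: 2 blocks
shared memory: 6 blocks
warps: 4 blocks
blocks: 16 blocks

Answer: 2 blocks, 28 active warps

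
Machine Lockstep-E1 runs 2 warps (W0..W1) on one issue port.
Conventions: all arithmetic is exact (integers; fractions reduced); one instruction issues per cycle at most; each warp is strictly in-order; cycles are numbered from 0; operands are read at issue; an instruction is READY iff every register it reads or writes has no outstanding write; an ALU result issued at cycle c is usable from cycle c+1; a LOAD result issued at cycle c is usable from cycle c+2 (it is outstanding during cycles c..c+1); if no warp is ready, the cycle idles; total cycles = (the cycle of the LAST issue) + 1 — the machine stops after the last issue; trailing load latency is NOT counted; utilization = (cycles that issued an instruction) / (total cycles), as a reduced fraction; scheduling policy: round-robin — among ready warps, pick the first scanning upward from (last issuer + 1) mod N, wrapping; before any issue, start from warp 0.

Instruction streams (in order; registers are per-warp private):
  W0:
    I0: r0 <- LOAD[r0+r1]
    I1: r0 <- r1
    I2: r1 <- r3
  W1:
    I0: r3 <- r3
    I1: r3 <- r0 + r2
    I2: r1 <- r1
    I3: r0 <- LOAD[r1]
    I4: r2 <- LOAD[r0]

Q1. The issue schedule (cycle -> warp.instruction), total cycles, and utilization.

cycle 0: W0.I0
cycle 1: W1.I0
cycle 2: W0.I1
cycle 3: W1.I1
cycle 4: W0.I2
cycle 5: W1.I2
cycle 6: W1.I3
cycle 7: idle
cycle 8: W1.I4

Answer: 9 cycles, utilization 8/9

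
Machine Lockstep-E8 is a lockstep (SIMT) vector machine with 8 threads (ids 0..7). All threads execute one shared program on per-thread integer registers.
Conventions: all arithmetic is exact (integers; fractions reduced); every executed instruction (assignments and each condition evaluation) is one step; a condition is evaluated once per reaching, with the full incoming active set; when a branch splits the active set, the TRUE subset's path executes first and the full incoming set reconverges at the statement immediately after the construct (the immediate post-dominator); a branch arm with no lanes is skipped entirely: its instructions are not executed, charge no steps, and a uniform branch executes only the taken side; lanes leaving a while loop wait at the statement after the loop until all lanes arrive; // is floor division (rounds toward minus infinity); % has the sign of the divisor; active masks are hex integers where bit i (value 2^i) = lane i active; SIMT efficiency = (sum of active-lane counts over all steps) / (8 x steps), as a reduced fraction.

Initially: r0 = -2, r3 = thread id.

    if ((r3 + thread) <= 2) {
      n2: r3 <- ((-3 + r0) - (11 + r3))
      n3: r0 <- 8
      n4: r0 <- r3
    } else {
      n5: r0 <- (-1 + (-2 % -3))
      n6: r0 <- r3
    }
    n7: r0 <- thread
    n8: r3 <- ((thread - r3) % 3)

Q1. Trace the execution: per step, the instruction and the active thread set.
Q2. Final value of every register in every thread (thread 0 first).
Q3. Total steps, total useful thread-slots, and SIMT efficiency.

step 0: eval ((r3 + thread) <= 2)    0xff
step 1: r3 <- ((-3 + r0) - (11 + r3)) 0x03
step 2: r0 <- 8                      0x03
step 3: r0 <- r3                     0x03
step 4: r0 <- (-1 + (-2 % -3))       0xfc
step 5: r0 <- r3                     0xfc
step 6: r0 <- thread                 0xff
step 7: r3 <- ((thread - r3) % 3)    0xff

Answer: 8 steps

r0: 0,1,2,3,4,5,6,7
r3: 1,0,0,0,0,0,0,0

steps = 8; useful = 42; efficiency = 42/64 = 21/32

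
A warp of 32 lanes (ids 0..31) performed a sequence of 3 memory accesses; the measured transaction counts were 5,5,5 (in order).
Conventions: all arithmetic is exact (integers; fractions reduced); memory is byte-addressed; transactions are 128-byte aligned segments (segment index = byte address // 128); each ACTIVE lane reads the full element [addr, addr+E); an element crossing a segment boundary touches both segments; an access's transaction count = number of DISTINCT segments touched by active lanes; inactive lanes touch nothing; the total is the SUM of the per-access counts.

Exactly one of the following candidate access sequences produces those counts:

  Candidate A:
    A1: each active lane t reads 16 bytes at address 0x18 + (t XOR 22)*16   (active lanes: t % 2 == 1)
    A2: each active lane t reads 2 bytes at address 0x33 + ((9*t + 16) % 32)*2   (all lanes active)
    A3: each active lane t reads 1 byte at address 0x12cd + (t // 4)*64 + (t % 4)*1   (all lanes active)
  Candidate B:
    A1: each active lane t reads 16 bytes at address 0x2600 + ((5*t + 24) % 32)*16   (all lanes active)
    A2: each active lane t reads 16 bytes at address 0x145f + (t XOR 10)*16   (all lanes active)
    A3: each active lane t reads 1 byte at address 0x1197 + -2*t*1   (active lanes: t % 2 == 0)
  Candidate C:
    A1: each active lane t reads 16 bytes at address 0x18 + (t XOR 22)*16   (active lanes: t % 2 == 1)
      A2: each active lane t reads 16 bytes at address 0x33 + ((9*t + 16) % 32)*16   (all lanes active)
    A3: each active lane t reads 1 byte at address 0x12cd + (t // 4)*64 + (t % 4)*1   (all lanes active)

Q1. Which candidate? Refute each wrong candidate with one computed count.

A: A2 gives 1 transaction, not 5
B: A1 gives 4 transactions, not 5
C: all counts match (5,5,5)

Answer: C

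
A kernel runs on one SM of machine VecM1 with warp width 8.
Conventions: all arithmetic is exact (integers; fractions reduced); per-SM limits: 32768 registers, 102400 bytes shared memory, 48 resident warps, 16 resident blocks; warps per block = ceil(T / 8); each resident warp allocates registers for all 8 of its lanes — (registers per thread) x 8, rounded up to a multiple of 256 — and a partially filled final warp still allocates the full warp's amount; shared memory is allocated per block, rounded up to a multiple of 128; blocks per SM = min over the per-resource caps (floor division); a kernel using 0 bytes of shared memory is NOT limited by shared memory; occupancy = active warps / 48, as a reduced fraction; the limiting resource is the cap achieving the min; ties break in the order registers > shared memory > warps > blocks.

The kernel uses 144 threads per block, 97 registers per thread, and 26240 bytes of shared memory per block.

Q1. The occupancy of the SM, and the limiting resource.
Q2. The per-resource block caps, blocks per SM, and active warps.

Answer: occupancy 3/8, limited by registers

registers: 1 block
shared memory: 3 blocks
warps: 2 blocks
blocks: 16 blocks

Answer: 1 block, 18 active warps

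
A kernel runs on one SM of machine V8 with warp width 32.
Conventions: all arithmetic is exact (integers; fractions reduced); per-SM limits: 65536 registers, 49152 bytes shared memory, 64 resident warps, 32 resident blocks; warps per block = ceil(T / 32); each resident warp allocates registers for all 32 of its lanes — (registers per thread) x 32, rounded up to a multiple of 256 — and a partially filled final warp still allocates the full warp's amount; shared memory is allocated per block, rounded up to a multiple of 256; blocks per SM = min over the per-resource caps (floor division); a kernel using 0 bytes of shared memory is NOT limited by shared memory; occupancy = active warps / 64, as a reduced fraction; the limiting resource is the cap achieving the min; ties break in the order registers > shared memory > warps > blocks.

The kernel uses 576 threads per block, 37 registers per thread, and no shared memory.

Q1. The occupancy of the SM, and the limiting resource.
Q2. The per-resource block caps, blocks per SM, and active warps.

Answer: occupancy 9/16, limited by registers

registers: 2 blocks
shared memory: no limit (kernel uses none)
warps: 3 blocks
blocks: 32 blocks

Answer: 2 blocks, 36 active warps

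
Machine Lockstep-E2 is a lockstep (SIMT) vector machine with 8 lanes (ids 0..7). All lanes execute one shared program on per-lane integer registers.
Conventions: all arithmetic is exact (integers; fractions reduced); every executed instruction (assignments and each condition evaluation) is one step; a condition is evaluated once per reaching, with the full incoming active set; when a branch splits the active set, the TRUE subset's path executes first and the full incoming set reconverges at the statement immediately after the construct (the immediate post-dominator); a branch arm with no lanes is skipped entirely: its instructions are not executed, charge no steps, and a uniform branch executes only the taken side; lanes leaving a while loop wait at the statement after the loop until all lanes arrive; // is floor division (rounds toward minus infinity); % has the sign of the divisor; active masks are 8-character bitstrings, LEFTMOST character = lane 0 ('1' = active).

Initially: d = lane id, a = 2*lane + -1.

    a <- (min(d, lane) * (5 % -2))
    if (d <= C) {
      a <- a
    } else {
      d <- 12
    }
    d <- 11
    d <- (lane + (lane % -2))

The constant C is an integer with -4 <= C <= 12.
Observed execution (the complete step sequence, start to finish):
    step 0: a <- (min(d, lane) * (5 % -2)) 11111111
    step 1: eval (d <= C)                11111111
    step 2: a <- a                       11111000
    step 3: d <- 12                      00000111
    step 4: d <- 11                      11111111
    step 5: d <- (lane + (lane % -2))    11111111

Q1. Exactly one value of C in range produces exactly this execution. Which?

Answer: C = 4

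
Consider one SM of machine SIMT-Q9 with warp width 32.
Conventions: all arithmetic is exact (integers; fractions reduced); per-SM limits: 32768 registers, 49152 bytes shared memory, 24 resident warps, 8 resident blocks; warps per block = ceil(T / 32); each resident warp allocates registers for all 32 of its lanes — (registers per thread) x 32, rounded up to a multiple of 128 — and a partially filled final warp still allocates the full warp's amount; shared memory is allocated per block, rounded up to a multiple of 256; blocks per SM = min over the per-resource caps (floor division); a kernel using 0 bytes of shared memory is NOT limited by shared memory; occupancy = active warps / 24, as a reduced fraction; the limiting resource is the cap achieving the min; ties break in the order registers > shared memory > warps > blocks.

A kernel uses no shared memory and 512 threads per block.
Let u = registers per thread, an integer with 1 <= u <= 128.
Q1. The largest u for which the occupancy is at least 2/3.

Answer: u = 64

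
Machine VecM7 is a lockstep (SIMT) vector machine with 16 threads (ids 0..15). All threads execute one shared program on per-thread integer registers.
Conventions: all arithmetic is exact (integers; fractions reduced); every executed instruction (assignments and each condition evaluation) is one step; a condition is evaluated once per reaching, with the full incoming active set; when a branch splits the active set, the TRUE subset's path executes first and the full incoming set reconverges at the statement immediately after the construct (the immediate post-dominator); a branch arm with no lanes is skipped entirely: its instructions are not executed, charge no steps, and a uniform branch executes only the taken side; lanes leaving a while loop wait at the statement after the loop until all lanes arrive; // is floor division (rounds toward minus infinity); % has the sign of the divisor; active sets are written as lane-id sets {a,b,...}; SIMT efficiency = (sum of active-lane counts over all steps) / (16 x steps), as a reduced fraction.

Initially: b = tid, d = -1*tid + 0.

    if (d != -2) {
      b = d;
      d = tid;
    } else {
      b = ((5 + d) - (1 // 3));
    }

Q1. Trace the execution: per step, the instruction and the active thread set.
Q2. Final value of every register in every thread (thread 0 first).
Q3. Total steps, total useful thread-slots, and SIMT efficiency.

step 0: eval (d != -2)               {0,1,2,3,4,5,6,7,8,9,10,11,12,13,14,15}
step 1: b <- d                       {0,1,3,4,5,6,7,8,9,10,11,12,13,14,15}
step 2: d <- tid                     {0,1,3,4,5,6,7,8,9,10,11,12,13,14,15}
step 3: b <- ((5 + d) - (1 // 3))    {2}

Answer: 4 steps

b: 0,-1,3,-3,-4,-5,-6,-7,-8,-9,-10,-11,-12,-13,-14,-15
d: 0,1,-2,3,4,5,6,7,8,9,10,11,12,13,14,15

steps = 4; useful = 47; efficiency = 47/64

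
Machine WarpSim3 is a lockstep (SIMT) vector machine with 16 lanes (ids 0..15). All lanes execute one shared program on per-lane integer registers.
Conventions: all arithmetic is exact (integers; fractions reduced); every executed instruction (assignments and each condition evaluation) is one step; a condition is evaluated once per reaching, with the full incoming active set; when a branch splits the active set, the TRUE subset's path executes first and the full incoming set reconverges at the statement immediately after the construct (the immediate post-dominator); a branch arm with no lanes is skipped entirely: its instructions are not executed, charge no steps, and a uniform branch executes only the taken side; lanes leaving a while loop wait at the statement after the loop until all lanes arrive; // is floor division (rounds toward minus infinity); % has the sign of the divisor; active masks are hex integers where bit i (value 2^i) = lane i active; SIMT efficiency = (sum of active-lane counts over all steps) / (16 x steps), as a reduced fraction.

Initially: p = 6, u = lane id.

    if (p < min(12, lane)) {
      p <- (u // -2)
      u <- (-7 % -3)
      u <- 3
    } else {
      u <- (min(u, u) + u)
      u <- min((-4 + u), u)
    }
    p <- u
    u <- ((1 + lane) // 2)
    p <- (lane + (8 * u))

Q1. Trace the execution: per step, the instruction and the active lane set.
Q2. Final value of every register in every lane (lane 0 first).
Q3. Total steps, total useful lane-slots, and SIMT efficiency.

step 0: eval (p < min(12, lane))     0xffff
step 1: p <- (u // -2)               0xff80
step 2: u <- (-7 % -3)               0xff80
step 3: u <- 3                       0xff80
step 4: u <- (min(u, u) + u)         0x007f
step 5: u <- min((-4 + u), u)        0x007f
step 6: p <- u                       0xffff
step 7: u <- ((1 + lane) // 2)       0xffff
step 8: p <- (lane + (8 * u))        0xffff

Answer: 9 steps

p: 0,9,10,19,20,29,30,39,40,49,50,59,60,69,70,79
u: 0,1,1,2,2,3,3,4,4,5,5,6,6,7,7,8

steps = 9; useful = 105; efficiency = 105/144 = 35/48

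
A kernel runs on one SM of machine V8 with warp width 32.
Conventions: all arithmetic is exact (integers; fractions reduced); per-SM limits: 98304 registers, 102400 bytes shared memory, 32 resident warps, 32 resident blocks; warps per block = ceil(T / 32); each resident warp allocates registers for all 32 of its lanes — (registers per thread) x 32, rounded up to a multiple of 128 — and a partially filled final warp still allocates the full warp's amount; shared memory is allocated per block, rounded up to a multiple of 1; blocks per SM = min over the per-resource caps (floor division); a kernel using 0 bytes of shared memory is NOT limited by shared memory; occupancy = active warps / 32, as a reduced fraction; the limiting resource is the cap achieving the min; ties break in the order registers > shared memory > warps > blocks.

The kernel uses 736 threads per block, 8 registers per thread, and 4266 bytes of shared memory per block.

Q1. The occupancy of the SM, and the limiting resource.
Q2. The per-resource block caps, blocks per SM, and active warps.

Answer: occupancy 23/32, limited by warps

registers: 16 blocks
shared memory: 24 blocks
warps: 1 block
blocks: 32 blocks

Answer: 1 block, 23 active warps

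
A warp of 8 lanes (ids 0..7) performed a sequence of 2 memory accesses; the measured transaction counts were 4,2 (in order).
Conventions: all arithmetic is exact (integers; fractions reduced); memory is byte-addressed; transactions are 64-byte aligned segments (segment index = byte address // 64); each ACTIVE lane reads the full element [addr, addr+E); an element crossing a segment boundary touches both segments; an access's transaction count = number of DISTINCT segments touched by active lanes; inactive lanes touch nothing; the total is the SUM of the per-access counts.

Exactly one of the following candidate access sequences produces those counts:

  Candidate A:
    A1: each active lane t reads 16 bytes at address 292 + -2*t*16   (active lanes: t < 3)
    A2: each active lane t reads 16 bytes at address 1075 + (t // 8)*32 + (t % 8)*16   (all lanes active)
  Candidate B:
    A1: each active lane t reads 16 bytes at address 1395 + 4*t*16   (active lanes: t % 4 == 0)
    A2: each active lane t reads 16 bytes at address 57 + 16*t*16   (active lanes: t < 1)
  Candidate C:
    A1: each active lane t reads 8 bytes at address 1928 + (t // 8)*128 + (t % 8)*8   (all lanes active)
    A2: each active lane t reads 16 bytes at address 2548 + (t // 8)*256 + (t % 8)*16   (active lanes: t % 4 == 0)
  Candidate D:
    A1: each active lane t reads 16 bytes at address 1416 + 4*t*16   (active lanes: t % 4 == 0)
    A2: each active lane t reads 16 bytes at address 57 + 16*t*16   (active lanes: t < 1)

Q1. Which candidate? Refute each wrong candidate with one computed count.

A: A1 gives 2 transactions, not 4
C: A1 gives 2 transactions, not 4
D: A1 gives 2 transactions, not 4
B: all counts match (4,2)

Answer: B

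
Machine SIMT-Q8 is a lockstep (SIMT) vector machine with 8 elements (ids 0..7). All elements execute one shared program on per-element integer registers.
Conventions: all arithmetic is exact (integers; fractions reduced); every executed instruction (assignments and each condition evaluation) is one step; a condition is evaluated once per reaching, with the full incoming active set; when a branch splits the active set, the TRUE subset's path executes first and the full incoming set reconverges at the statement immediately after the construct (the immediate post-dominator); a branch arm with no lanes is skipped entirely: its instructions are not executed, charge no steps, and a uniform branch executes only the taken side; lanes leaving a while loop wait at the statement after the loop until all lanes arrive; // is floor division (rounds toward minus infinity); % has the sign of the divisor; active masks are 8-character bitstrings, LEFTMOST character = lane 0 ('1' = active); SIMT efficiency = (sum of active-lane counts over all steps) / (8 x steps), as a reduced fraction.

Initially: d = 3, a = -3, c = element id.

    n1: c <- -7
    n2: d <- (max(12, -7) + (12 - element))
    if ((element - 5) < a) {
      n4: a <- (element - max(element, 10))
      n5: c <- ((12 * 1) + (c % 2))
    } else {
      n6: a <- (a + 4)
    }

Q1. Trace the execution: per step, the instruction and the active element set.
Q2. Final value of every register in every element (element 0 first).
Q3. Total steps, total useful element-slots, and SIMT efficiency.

step 0: c <- -7                      11111111
step 1: d <- (max(12, -7) + (12 - element)) 11111111
step 2: eval ((element - 5) < a)     11111111
step 3: a <- (element - max(element, 10)) 11000000
step 4: c <- ((12 * 1) + (c % 2))    11000000
step 5: a <- (a + 4)                 00111111

Answer: 6 steps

d: 24,23,22,21,20,19,18,17
a: -10,-9,1,1,1,1,1,1
c: 13,13,-7,-7,-7,-7,-7,-7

steps = 6; useful = 34; efficiency = 34/48 = 17/24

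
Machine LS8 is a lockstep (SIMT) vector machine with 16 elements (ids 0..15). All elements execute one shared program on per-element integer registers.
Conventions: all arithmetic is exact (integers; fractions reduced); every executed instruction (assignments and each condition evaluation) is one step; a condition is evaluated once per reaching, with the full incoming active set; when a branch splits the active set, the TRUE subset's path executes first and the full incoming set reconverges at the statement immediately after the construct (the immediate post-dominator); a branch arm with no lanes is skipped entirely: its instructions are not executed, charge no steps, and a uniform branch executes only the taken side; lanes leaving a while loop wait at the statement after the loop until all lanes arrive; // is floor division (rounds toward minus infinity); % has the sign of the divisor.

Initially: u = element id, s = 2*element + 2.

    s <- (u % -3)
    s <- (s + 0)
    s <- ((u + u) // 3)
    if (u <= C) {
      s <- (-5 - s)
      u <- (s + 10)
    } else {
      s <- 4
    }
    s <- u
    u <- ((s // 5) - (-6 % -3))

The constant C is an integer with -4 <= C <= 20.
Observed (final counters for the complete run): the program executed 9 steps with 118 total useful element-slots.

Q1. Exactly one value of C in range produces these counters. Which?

Answer: C = 5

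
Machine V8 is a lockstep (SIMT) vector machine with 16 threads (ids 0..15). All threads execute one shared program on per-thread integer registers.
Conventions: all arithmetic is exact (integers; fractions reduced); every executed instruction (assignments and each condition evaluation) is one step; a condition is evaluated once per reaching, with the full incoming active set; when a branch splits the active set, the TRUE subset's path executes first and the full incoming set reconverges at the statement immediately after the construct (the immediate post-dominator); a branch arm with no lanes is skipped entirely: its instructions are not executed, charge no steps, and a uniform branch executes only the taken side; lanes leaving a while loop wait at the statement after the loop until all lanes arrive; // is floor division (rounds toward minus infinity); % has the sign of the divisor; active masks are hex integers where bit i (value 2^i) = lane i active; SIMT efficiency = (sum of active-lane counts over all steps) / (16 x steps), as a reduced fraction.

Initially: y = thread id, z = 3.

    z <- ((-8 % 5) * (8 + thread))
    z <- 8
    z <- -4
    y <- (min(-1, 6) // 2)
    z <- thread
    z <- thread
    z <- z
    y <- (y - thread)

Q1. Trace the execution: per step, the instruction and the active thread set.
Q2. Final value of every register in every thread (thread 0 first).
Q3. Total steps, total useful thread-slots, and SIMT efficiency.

step 0: z <- ((-8 % 5) * (8 + thread)) 0xffff
step 1: z <- 8                       0xffff
step 2: z <- -4                      0xffff
step 3: y <- (min(-1, 6) // 2)       0xffff
step 4: z <- thread                  0xffff
step 5: z <- thread                  0xffff
step 6: z <- z                       0xffff
step 7: y <- (y - thread)            0xffff

Answer: 8 steps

y: -1,-2,-3,-4,-5,-6,-7,-8,-9,-10,-11,-12,-13,-14,-15,-16
z: 0,1,2,3,4,5,6,7,8,9,10,11,12,13,14,15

steps = 8; useful = 128; efficiency = 128/128 = 1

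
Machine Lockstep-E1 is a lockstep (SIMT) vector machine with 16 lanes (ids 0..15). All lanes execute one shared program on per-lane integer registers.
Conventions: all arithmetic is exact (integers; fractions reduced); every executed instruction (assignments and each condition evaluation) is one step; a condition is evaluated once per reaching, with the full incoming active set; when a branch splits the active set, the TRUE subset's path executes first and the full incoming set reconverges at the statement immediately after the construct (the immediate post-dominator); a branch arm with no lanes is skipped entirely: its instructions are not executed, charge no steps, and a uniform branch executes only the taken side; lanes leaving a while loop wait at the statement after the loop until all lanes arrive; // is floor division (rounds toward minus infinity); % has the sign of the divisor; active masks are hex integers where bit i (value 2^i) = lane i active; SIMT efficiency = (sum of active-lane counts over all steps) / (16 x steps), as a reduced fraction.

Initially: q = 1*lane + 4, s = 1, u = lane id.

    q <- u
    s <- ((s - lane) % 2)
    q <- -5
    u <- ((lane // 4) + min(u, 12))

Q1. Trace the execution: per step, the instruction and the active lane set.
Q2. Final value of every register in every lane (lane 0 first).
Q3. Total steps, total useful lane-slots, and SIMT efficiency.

step 0: q <- u                       0xffff
step 1: s <- ((s - lane) % 2)        0xffff
step 2: q <- -5                      0xffff
step 3: u <- ((lane // 4) + min(u, 12)) 0xffff

Answer: 4 steps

q: -5,-5,-5,-5,-5,-5,-5,-5,-5,-5,-5,-5,-5,-5,-5,-5
s: 1,0,1,0,1,0,1,0,1,0,1,0,1,0,1,0
u: 0,1,2,3,5,6,7,8,10,11,12,13,15,15,15,15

steps = 4; useful = 64; efficiency = 64/64 = 1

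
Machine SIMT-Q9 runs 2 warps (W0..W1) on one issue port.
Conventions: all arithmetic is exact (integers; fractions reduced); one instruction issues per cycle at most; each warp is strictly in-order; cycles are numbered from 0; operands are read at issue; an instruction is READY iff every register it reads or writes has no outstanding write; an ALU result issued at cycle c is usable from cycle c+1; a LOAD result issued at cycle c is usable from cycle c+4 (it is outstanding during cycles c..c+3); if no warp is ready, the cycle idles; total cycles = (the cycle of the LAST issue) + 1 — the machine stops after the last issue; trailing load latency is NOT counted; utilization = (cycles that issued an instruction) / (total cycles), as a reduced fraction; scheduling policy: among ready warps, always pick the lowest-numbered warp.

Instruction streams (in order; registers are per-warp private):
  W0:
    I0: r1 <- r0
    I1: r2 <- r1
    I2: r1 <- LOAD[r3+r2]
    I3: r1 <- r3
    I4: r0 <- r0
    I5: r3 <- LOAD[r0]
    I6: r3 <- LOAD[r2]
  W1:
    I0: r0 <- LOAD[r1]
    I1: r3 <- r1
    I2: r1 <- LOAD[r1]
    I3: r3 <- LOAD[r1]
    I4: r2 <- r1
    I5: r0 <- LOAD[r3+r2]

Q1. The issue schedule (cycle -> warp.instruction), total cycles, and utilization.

cycle 0: W0.I0
cycle 1: W0.I1
cycle 2: W0.I2
cycle 3: W1.I0
cycle 4: W1.I1
cycle 5: W1.I2
cycle 6: W0.I3
cycle 7: W0.I4
cycle 8: W0.I5
cycle 9: W1.I3
cycle 10: W1.I4
cycle 11: idle
cycle 12: W0.I6
cycle 13: W1.I5

Answer: 14 cycles, utilization 13/14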